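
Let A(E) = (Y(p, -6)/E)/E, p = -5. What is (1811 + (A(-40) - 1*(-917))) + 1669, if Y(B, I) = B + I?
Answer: 7035189/1600 ≈ 4397.0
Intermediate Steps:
A(E) = -11/E² (A(E) = ((-5 - 6)/E)/E = (-11/E)/E = -11/E²)
(1811 + (A(-40) - 1*(-917))) + 1669 = (1811 + (-11/(-40)² - 1*(-917))) + 1669 = (1811 + (-11*1/1600 + 917)) + 1669 = (1811 + (-11/1600 + 917)) + 1669 = (1811 + 1467189/1600) + 1669 = 4364789/1600 + 1669 = 7035189/1600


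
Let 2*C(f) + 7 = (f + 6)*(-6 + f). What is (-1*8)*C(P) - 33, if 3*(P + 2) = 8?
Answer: 1235/9 ≈ 137.22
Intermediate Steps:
P = ⅔ (P = -2 + (⅓)*8 = -2 + 8/3 = ⅔ ≈ 0.66667)
C(f) = -7/2 + (-6 + f)*(6 + f)/2 (C(f) = -7/2 + ((f + 6)*(-6 + f))/2 = -7/2 + ((6 + f)*(-6 + f))/2 = -7/2 + ((-6 + f)*(6 + f))/2 = -7/2 + (-6 + f)*(6 + f)/2)
(-1*8)*C(P) - 33 = (-1*8)*(-43/2 + (⅔)²/2) - 33 = -8*(-43/2 + (½)*(4/9)) - 33 = -8*(-43/2 + 2/9) - 33 = -8*(-383/18) - 33 = 1532/9 - 33 = 1235/9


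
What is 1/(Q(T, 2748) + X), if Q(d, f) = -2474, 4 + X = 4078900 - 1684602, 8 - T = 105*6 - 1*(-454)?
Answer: 1/2391820 ≈ 4.1809e-7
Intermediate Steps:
T = -1076 (T = 8 - (105*6 - 1*(-454)) = 8 - (630 + 454) = 8 - 1*1084 = 8 - 1084 = -1076)
X = 2394294 (X = -4 + (4078900 - 1684602) = -4 + 2394298 = 2394294)
1/(Q(T, 2748) + X) = 1/(-2474 + 2394294) = 1/2391820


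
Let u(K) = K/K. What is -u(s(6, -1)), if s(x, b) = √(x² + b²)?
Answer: -1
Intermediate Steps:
s(x, b) = √(b² + x²)
u(K) = 1
-u(s(6, -1)) = -1*1 = -1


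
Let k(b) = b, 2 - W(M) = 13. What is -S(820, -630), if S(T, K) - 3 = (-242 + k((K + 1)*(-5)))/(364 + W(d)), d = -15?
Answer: -3962/353 ≈ -11.224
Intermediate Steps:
W(M) = -11 (W(M) = 2 - 1*13 = 2 - 13 = -11)
S(T, K) = 812/353 - 5*K/353 (S(T, K) = 3 + (-242 + (K + 1)*(-5))/(364 - 11) = 3 + (-242 + (1 + K)*(-5))/353 = 3 + (-242 + (-5 - 5*K))*(1/353) = 3 + (-247 - 5*K)*(1/353) = 3 + (-247/353 - 5*K/353) = 812/353 - 5*K/353)
-S(820, -630) = -(812/353 - 5/353*(-630)) = -(812/353 + 3150/353) = -1*3962/353 = -3962/353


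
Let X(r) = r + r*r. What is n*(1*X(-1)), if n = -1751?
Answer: 0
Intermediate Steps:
X(r) = r + r²
n*(1*X(-1)) = -1751*(-(1 - 1)) = -1751*(-1*0) = -1751*0 = 0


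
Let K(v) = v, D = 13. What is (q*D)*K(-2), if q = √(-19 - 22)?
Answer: -26*I*√41 ≈ -166.48*I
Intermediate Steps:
q = I*√41 (q = √(-41) = I*√41 ≈ 6.4031*I)
(q*D)*K(-2) = ((I*√41)*13)*(-2) = (13*I*√41)*(-2) = -26*I*√41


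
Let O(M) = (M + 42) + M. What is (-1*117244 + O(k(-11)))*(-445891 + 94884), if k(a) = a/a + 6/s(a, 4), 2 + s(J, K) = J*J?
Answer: 4895420215516/119 ≈ 4.1138e+10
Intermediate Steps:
s(J, K) = -2 + J**2 (s(J, K) = -2 + J*J = -2 + J**2)
k(a) = 1 + 6/(-2 + a**2) (k(a) = a/a + 6/(-2 + a**2) = 1 + 6/(-2 + a**2))
O(M) = 42 + 2*M (O(M) = (42 + M) + M = 42 + 2*M)
(-1*117244 + O(k(-11)))*(-445891 + 94884) = (-1*117244 + (42 + 2*((4 + (-11)**2)/(-2 + (-11)**2))))*(-445891 + 94884) = (-117244 + (42 + 2*((4 + 121)/(-2 + 121))))*(-351007) = (-117244 + (42 + 2*(125/119)))*(-351007) = (-117244 + (42 + 250/119))*(-351007) = (-117244 + 5248/119)*(-351007) = -13946788/119*(-351007) = 4895420215516/119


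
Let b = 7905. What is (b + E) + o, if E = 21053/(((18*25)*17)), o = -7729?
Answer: 1367453/7650 ≈ 178.75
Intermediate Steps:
E = 21053/7650 (E = 21053/((450*17)) = 21053/7650 ≈ 2.7520)
(b + E) + o = (7905 + 21053/7650) - 7729 = 60494303/7650 - 7729 = 1367453/7650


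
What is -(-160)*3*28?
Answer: 13440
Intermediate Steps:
-(-160)*3*28 = -40*(-12)*28 = 480*28 = 13440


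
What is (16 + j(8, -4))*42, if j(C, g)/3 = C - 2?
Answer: 1428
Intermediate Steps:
j(C, g) = -6 + 3*C (j(C, g) = 3*(C - 2) = 3*(-2 + C) = -6 + 3*C)
(16 + j(8, -4))*42 = (16 + (-6 + 3*8))*42 = (16 + (-6 + 24))*42 = (16 + 18)*42 = 34*42 = 1428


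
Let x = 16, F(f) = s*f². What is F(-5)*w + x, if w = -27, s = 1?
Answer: -659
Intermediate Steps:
F(f) = f² (F(f) = 1*f² = f²)
F(-5)*w + x = (-5)²*(-27) + 16 = 25*(-27) + 16 = -675 + 16 = -659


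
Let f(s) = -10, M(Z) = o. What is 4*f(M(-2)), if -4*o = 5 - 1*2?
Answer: -40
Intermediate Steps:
o = -¾ (o = -(5 - 1*2)/4 = -(5 - 2)/4 = -¼*3 = -¾ ≈ -0.75000)
M(Z) = -¾
4*f(M(-2)) = 4*(-10) = -40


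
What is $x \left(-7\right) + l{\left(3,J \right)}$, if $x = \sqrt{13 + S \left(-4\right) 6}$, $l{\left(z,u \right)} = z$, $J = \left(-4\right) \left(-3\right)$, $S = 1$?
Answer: $3 - 7 i \sqrt{11} \approx 3.0 - 23.216 i$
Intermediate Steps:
$J = 12$
$x = i \sqrt{11}$ ($x = \sqrt{13 + 1 \left(-4\right) 6} = \sqrt{13 - 24} = \sqrt{-11} = i \sqrt{11} \approx 3.3166 i$)
$x \left(-7\right) + l{\left(3,J \right)} = i \sqrt{11} \left(-7\right) + 3 = - 7 i \sqrt{11} + 3 = 3 - 7 i \sqrt{11}$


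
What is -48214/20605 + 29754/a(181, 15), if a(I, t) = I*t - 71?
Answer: 242801677/27239810 ≈ 8.9135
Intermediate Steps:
a(I, t) = -71 + I*t
-48214/20605 + 29754/a(181, 15) = -48214/20605 + 29754/(-71 + 181*15) = -48214*1/20605 + 29754/(-71 + 2715) = -48214/20605 + 29754/2644 = -48214/20605 + 29754*(1/2644) = -48214/20605 + 14877/1322 = 242801677/27239810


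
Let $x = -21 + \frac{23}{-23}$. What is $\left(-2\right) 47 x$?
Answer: $2068$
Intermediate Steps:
$x = -22$ ($x = -21 + 23 \left(- \frac{1}{23}\right) = -21 - 1 = -22$)
$\left(-2\right) 47 x = \left(-2\right) 47 \left(-22\right) = \left(-94\right) \left(-22\right) = 2068$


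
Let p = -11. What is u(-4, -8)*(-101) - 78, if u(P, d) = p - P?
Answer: 629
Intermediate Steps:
u(P, d) = -11 - P
u(-4, -8)*(-101) - 78 = (-11 - 1*(-4))*(-101) - 78 = (-11 + 4)*(-101) - 78 = -7*(-101) - 78 = 707 - 78 = 629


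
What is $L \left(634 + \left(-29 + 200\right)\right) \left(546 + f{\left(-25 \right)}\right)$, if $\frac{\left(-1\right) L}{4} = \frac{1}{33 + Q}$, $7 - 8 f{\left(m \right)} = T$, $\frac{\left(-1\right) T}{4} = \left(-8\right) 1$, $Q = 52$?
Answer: $- \frac{699223}{34} \approx -20565.0$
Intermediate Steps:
$T = 32$ ($T = - 4 \left(\left(-8\right) 1\right) = \left(-4\right) \left(-8\right) = 32$)
$f{\left(m \right)} = - \frac{25}{8}$ ($f{\left(m \right)} = \frac{7}{8} - 4 = - \frac{25}{8}$)
$L = - \frac{4}{85}$ ($L = - \frac{4}{33 + 52} = - \frac{4}{85} \approx -0.047059$)
$L \left(634 + \left(-29 + 200\right)\right) \left(546 + f{\left(-25 \right)}\right) = - \frac{4 \left(634 + \left(-29 + 200\right)\right) \left(546 - \frac{25}{8}\right)}{85} = - \frac{4 \left(634 + 171\right) \frac{4343}{8}}{85} = - \frac{4 \cdot 805 \cdot \frac{4343}{8}}{85} = \left(- \frac{4}{85}\right) \frac{3496115}{8} = - \frac{699223}{34}$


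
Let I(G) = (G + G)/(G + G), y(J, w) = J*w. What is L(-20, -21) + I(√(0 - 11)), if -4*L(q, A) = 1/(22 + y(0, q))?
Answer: 87/88 ≈ 0.98864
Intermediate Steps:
L(q, A) = -1/88 (L(q, A) = -1/(4*(22 + 0*q)) = -1/(4*(22 + 0)) = -¼/22 = -¼*1/22 = -1/88)
I(G) = 1 (I(G) = (2*G)/((2*G)) = (2*G)*(1/(2*G)) = 1)
L(-20, -21) + I(√(0 - 11)) = -1/88 + 1 = 87/88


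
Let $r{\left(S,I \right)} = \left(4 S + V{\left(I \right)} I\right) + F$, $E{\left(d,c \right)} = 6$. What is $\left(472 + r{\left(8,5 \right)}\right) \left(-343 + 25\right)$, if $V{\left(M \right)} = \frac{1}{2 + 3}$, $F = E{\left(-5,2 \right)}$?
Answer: $-162498$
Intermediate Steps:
$F = 6$
$V{\left(M \right)} = \frac{1}{5}$
$r{\left(S,I \right)} = 6 + 4 S + \frac{I}{5}$ ($r{\left(S,I \right)} = \left(4 S + \frac{I}{5}\right) + 6 = 6 + 4 S + \frac{I}{5}$)
$\left(472 + r{\left(8,5 \right)}\right) \left(-343 + 25\right) = \left(472 + \left(6 + 4 \cdot 8 + \frac{1}{5} \cdot 5\right)\right) \left(-343 + 25\right) = \left(472 + \left(6 + 32 + 1\right)\right) \left(-318\right) = \left(472 + 39\right) \left(-318\right) = 511 \left(-318\right) = -162498$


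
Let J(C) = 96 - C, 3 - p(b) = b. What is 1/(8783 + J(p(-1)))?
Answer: 1/8875 ≈ 0.00011268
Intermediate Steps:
p(b) = 3 - b
1/(8783 + J(p(-1))) = 1/(8783 + (96 - (3 - 1*(-1)))) = 1/(8783 + (96 - (3 + 1))) = 1/(8783 + (96 - 1*4)) = 1/(8783 + (96 - 4)) = 1/(8783 + 92) = 1/8875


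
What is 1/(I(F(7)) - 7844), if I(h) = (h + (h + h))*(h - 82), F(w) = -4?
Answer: -1/6812 ≈ -0.00014680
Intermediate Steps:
I(h) = 3*h*(-82 + h) (I(h) = (h + 2*h)*(-82 + h) = (3*h)*(-82 + h) = 3*h*(-82 + h))
1/(I(F(7)) - 7844) = 1/(3*(-4)*(-82 - 4) - 7844) = 1/(3*(-4)*(-86) - 7844) = 1/(1032 - 7844) = 1/(-6812) = -1/6812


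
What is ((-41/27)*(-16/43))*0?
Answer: 0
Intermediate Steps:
((-41/27)*(-16/43))*0 = ((-41*1/27)*(-16*1/43))*0 = -41/27*(-16/43)*0 = (656/1161)*0 = 0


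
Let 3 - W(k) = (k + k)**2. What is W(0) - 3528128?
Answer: -3528125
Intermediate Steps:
W(k) = 3 - 4*k**2 (W(k) = 3 - (k + k)**2 = 3 - (2*k)**2 = 3 - 4*k**2)
W(0) - 3528128 = (3 - 4*0**2) - 3528128 = (3 - 4*0) - 3528128 = (3 + 0) - 3528128 = 3 - 3528128 = -3528125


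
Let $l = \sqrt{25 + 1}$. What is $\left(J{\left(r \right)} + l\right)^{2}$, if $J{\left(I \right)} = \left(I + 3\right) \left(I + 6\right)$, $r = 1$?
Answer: $\left(28 + \sqrt{26}\right)^{2} \approx 1095.5$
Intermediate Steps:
$J{\left(I \right)} = \left(3 + I\right) \left(6 + I\right)$
$l = \sqrt{26} \approx 5.099$
$\left(J{\left(r \right)} + l\right)^{2} = \left(\left(18 + 1^{2} + 9 \cdot 1\right) + \sqrt{26}\right)^{2} = \left(\left(18 + 1 + 9\right) + \sqrt{26}\right)^{2} = \left(28 + \sqrt{26}\right)^{2}$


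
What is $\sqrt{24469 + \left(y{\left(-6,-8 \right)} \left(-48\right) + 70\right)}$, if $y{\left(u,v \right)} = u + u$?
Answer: $\sqrt{25115} \approx 158.48$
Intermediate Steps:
$y{\left(u,v \right)} = 2 u$
$\sqrt{24469 + \left(y{\left(-6,-8 \right)} \left(-48\right) + 70\right)} = \sqrt{24469 + \left(2 \left(-6\right) \left(-48\right) + 70\right)} = \sqrt{24469 + \left(\left(-12\right) \left(-48\right) + 70\right)} = \sqrt{24469 + \left(576 + 70\right)} = \sqrt{24469 + 646} = \sqrt{25115}$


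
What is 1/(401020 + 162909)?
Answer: 1/563929 ≈ 1.7733e-6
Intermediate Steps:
1/(401020 + 162909) = 1/563929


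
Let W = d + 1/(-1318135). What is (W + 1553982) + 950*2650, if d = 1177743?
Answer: 6919187195374/1318135 ≈ 5.2492e+6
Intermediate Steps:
W = 1552424269304/1318135 (W = 1177743 + 1/(-1318135) = 1177743 - 1/1318135 = 1552424269304/1318135 ≈ 1.1777e+6)
(W + 1553982) + 950*2650 = (1552424269304/1318135 + 1553982) + 950*2650 = 3600782332874/1318135 + 2517500 = 6919187195374/1318135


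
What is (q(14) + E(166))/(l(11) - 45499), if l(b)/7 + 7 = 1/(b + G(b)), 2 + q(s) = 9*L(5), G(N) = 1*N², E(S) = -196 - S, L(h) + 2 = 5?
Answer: 44484/6012329 ≈ 0.0073988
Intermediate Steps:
L(h) = 3 (L(h) = -2 + 5 = 3)
G(N) = N²
q(s) = 25 (q(s) = -2 + 9*3 = -2 + 27 = 25)
l(b) = -49 + 7/(b + b²)
(q(14) + E(166))/(l(11) - 45499) = (25 + (-196 - 1*166))/(7*(1 - 7*11 - 7*11²)/(11*(1 + 11)) - 45499) = (25 + (-196 - 166))/(7*(1/11)*(1 - 77 - 7*121)/12 - 45499) = (25 - 362)/(7*(1/11)*(1/12)*(1 - 77 - 847) - 45499) = -337/(7*(1/11)*(1/12)*(-923) - 45499) = -337/(-6461/132 - 45499) = -337/(-6012329/132) = -337*(-132/6012329) = 44484/6012329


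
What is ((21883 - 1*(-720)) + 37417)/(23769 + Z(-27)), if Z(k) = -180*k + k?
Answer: 30010/14301 ≈ 2.0985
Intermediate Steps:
Z(k) = -179*k
((21883 - 1*(-720)) + 37417)/(23769 + Z(-27)) = ((21883 - 1*(-720)) + 37417)/(23769 - 179*(-27)) = ((21883 + 720) + 37417)/(23769 + 4833) = (22603 + 37417)/28602 = 60020*(1/28602) = 30010/14301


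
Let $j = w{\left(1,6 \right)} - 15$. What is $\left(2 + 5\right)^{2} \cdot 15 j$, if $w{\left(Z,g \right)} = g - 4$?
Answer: $-9555$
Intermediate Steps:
$w{\left(Z,g \right)} = -4 + g$
$j = -13$ ($j = \left(-4 + 6\right) - 15 = 2 - 15 = -13$)
$\left(2 + 5\right)^{2} \cdot 15 j = \left(2 + 5\right)^{2} \cdot 15 \left(-13\right) = 7^{2} \cdot 15 \left(-13\right) = 49 \cdot 15 \left(-13\right) = 735 \left(-13\right) = -9555$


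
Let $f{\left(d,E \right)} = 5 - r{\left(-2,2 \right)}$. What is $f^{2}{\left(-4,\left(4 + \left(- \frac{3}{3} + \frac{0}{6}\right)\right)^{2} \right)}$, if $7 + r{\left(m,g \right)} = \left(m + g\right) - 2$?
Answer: $196$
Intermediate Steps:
$r{\left(m,g \right)} = -9 + g + m$ ($r{\left(m,g \right)} = -7 - \left(2 - g - m\right) = -7 + \left(-2 + g + m\right) = -9 + g + m$)
$f{\left(d,E \right)} = 14$ ($f{\left(d,E \right)} = 5 - \left(-9 + 2 - 2\right) = 5 - -9 = 5 + 9 = 14$)
$f^{2}{\left(-4,\left(4 + \left(- \frac{3}{3} + \frac{0}{6}\right)\right)^{2} \right)} = 14^{2} = 196$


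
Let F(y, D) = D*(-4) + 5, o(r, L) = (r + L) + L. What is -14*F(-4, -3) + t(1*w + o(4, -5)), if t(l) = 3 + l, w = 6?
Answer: -235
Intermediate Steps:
o(r, L) = r + 2*L (o(r, L) = (L + r) + L = r + 2*L)
F(y, D) = 5 - 4*D (F(y, D) = -4*D + 5 = 5 - 4*D)
-14*F(-4, -3) + t(1*w + o(4, -5)) = -14*(5 - 4*(-3)) + (3 + (1*6 + (4 + 2*(-5)))) = -14*(5 + 12) + (3 + (6 + (4 - 10))) = -14*17 + (3 + (6 - 6)) = -238 + (3 + 0) = -238 + 3 = -235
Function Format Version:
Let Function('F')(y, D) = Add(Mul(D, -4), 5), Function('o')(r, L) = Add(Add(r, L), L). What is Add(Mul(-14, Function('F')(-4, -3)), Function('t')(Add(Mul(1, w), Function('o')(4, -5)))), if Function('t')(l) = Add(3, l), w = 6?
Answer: -235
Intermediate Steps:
Function('o')(r, L) = Add(r, Mul(2, L)) (Function('o')(r, L) = Add(Add(L, r), L) = Add(r, Mul(2, L)))
Function('F')(y, D) = Add(5, Mul(-4, D)) (Function('F')(y, D) = Add(Mul(-4, D), 5) = Add(5, Mul(-4, D)))
Add(Mul(-14, Function('F')(-4, -3)), Function('t')(Add(Mul(1, w), Function('o')(4, -5)))) = Add(Mul(-14, Add(5, Mul(-4, -3))), Add(3, Add(Mul(1, 6), Add(4, Mul(2, -5))))) = Add(Mul(-14, Add(5, 12)), Add(3, Add(6, Add(4, -10)))) = Add(Mul(-14, 17), Add(3, Add(6, -6))) = Add(-238, Add(3, 0)) = Add(-238, 3) = -235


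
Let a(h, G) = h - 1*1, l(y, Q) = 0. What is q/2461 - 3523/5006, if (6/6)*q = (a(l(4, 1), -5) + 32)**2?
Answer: -3859337/12319766 ≈ -0.31326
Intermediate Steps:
a(h, G) = -1 + h (a(h, G) = h - 1 = -1 + h)
q = 961 (q = ((-1 + 0) + 32)**2 = (-1 + 32)**2 = 31**2 = 961)
q/2461 - 3523/5006 = 961/2461 - 3523/5006 = -3859337/12319766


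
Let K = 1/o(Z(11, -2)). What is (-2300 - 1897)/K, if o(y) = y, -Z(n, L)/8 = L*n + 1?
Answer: -705096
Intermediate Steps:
Z(n, L) = -8 - 8*L*n (Z(n, L) = -8*(L*n + 1) = -8*(1 + L*n) = -8 - 8*L*n)
K = 1/168 (K = 1/(-8 - 8*(-2)*11) = 1/(-8 + 176) = 1/168 ≈ 0.0059524)
(-2300 - 1897)/K = (-2300 - 1897)/(1/168) = -4197*168 = -705096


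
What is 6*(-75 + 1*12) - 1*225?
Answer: -603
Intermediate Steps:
6*(-75 + 1*12) - 1*225 = 6*(-75 + 12) - 225 = 6*(-63) - 225 = -378 - 225 = -603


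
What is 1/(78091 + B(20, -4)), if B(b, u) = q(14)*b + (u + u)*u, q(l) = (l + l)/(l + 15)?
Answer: 29/2266127 ≈ 1.2797e-5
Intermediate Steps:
q(l) = 2*l/(15 + l) (q(l) = (2*l)/(15 + l) = 2*l/(15 + l))
B(b, u) = 2*u² + 28*b/29 (B(b, u) = (2*14/(15 + 14))*b + (u + u)*u = (2*14/29)*b + (2*u)*u = (2*14*(1/29))*b + 2*u² = 28*b/29 + 2*u² = 2*u² + 28*b/29)
1/(78091 + B(20, -4)) = 1/(78091 + (2*(-4)² + (28/29)*20)) = 1/(78091 + (2*16 + 560/29)) = 1/(78091 + (32 + 560/29)) = 1/(78091 + 1488/29) = 1/(2266127/29) = 29/2266127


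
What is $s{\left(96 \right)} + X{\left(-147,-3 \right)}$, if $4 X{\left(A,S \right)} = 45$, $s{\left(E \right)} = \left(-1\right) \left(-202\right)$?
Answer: $\frac{853}{4} \approx 213.25$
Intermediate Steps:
$s{\left(E \right)} = 202$
$X{\left(A,S \right)} = \frac{45}{4}$ ($X{\left(A,S \right)} = \frac{1}{4} \cdot 45 = \frac{45}{4}$)
$s{\left(96 \right)} + X{\left(-147,-3 \right)} = 202 + \frac{45}{4} = \frac{853}{4}$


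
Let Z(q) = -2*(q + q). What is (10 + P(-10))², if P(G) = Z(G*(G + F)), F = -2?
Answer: 220900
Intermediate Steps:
Z(q) = -4*q
P(G) = -4*G*(-2 + G) (P(G) = -4*G*(G - 2) = -4*G*(-2 + G))
(10 + P(-10))² = (10 + 4*(-10)*(2 - 1*(-10)))² = (10 + 4*(-10)*(2 + 10))² = (10 + 4*(-10)*12)² = (10 - 480)² = (-470)² = 220900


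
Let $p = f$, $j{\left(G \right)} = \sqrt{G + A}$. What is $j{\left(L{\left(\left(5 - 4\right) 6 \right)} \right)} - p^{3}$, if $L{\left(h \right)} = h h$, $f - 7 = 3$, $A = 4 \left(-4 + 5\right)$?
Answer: $-1000 + 2 \sqrt{10} \approx -993.68$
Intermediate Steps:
$A = 4$ ($A = 4 \cdot 1 = 4$)
$f = 10$ ($f = 7 + 3 = 10$)
$L{\left(h \right)} = h^{2}$
$j{\left(G \right)} = \sqrt{4 + G}$ ($j{\left(G \right)} = \sqrt{G + 4} = \sqrt{4 + G}$)
$p = 10$
$j{\left(L{\left(\left(5 - 4\right) 6 \right)} \right)} - p^{3} = \sqrt{4 + \left(\left(5 - 4\right) 6\right)^{2}} - 10^{3} = \sqrt{4 + \left(1 \cdot 6\right)^{2}} - 1000 = \sqrt{4 + 6^{2}} - 1000 = \sqrt{4 + 36} - 1000 = \sqrt{40} - 1000 = 2 \sqrt{10} - 1000 = -1000 + 2 \sqrt{10}$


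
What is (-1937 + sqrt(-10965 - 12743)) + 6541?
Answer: 4604 + 2*I*sqrt(5927) ≈ 4604.0 + 153.97*I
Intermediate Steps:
(-1937 + sqrt(-10965 - 12743)) + 6541 = (-1937 + sqrt(-23708)) + 6541 = (-1937 + 2*I*sqrt(5927)) + 6541 = 4604 + 2*I*sqrt(5927)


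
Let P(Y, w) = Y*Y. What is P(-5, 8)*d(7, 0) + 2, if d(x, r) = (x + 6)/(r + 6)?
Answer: 337/6 ≈ 56.167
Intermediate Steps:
d(x, r) = (6 + x)/(6 + r)
P(Y, w) = Y²
P(-5, 8)*d(7, 0) + 2 = (-5)²*((6 + 7)/(6 + 0)) + 2 = 25*(13/6) + 2 = 325/6 + 2 = 337/6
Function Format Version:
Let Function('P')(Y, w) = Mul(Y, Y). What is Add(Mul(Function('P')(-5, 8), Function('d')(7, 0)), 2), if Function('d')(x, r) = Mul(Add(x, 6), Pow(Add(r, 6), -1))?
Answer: Rational(337, 6) ≈ 56.167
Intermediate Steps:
Function('d')(x, r) = Mul(Pow(Add(6, r), -1), Add(6, x)) (Function('d')(x, r) = Mul(Add(6, x), Pow(Add(6, r), -1)) = Mul(Pow(Add(6, r), -1), Add(6, x)))
Function('P')(Y, w) = Pow(Y, 2)
Add(Mul(Function('P')(-5, 8), Function('d')(7, 0)), 2) = Add(Mul(Pow(-5, 2), Mul(Pow(Add(6, 0), -1), Add(6, 7))), 2) = Add(Mul(25, Mul(Pow(6, -1), 13)), 2) = Add(Mul(25, Mul(Rational(1, 6), 13)), 2) = Add(Mul(25, Rational(13, 6)), 2) = Add(Rational(325, 6), 2) = Rational(337, 6)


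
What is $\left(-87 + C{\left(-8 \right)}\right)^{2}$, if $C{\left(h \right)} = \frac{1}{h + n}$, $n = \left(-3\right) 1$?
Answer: $\frac{917764}{121} \approx 7584.8$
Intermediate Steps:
$n = -3$
$C{\left(h \right)} = \frac{1}{-3 + h}$ ($C{\left(h \right)} = \frac{1}{h - 3} = \frac{1}{-3 + h}$)
$\left(-87 + C{\left(-8 \right)}\right)^{2} = \left(-87 + \frac{1}{-3 - 8}\right)^{2} = \left(-87 + \frac{1}{-11}\right)^{2} = \left(-87 - \frac{1}{11}\right)^{2} = \left(- \frac{958}{11}\right)^{2} = \frac{917764}{121}$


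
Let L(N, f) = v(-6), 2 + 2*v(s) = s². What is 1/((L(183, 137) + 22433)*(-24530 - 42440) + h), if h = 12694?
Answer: -1/1503463806 ≈ -6.6513e-10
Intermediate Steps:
v(s) = -1 + s²/2
L(N, f) = 17 (L(N, f) = -1 + (½)*(-6)² = -1 + (½)*36 = -1 + 18 = 17)
1/((L(183, 137) + 22433)*(-24530 - 42440) + h) = 1/((17 + 22433)*(-24530 - 42440) + 12694) = 1/(22450*(-66970) + 12694) = 1/(-1503476500 + 12694) = 1/(-1503463806) = -1/1503463806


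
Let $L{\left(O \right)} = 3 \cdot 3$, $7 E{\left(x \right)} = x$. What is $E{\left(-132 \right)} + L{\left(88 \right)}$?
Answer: $- \frac{69}{7} \approx -9.8571$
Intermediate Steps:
$E{\left(x \right)} = \frac{x}{7}$
$L{\left(O \right)} = 9$
$E{\left(-132 \right)} + L{\left(88 \right)} = \frac{1}{7} \left(-132\right) + 9 = - \frac{132}{7} + 9 = - \frac{69}{7}$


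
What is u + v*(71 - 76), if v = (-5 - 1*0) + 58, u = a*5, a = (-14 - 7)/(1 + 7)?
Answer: -2225/8 ≈ -278.13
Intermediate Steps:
a = -21/8 ≈ -2.6250
u = -105/8 (u = -21/8*5 = -105/8 ≈ -13.125)
v = 53 (v = (-5 + 0) + 58 = -5 + 58 = 53)
u + v*(71 - 76) = -105/8 + 53*(71 - 76) = -105/8 + 53*(-5) = -105/8 - 265 = -2225/8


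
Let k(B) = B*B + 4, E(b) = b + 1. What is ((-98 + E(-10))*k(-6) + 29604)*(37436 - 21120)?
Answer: 413186384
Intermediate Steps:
E(b) = 1 + b
k(B) = 4 + B² (k(B) = B² + 4 = 4 + B²)
((-98 + E(-10))*k(-6) + 29604)*(37436 - 21120) = ((-98 + (1 - 10))*(4 + (-6)²) + 29604)*(37436 - 21120) = ((-98 - 9)*(4 + 36) + 29604)*16316 = (-107*40 + 29604)*16316 = (-4280 + 29604)*16316 = 25324*16316 = 413186384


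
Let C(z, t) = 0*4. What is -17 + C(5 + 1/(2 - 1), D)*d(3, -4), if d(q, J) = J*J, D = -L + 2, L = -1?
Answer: -17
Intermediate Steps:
D = 3 (D = -1*(-1) + 2 = 1 + 2 = 3)
d(q, J) = J²
C(z, t) = 0
-17 + C(5 + 1/(2 - 1), D)*d(3, -4) = -17 + 0*(-4)² = -17 + 0*16 = -17 + 0 = -17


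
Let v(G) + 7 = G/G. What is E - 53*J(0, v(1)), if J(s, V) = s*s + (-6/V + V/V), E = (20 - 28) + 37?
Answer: -77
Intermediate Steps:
E = 29 (E = -8 + 37 = 29)
v(G) = -6 (v(G) = -7 + G/G = -7 + 1 = -6)
J(s, V) = 1 + s² - 6/V (J(s, V) = s² + (-6/V + 1) = s² + (1 - 6/V) = 1 + s² - 6/V)
E - 53*J(0, v(1)) = 29 - 53*(1 + 0² - 6/(-6)) = 29 - 53*(1 + 0 - 6*(-⅙)) = 29 - 53*(1 + 0 + 1) = 29 - 53*2 = 29 - 106 = -77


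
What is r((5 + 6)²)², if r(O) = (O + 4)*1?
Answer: 15625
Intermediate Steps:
r(O) = 4 + O (r(O) = (4 + O)*1 = 4 + O)
r((5 + 6)²)² = (4 + (5 + 6)²)² = (4 + 11²)² = (4 + 121)² = 125² = 15625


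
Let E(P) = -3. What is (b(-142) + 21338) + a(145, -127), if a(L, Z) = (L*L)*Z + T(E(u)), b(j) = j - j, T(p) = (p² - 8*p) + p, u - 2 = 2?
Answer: -2648807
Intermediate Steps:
u = 4 (u = 2 + 2 = 4)
T(p) = p² - 7*p
b(j) = 0
a(L, Z) = 30 + Z*L² (a(L, Z) = (L*L)*Z - 3*(-7 - 3) = L²*Z - 3*(-10) = Z*L² + 30 = 30 + Z*L²)
(b(-142) + 21338) + a(145, -127) = (0 + 21338) + (30 - 127*145²) = 21338 + (30 - 127*21025) = 21338 + (30 - 2670175) = 21338 - 2670145 = -2648807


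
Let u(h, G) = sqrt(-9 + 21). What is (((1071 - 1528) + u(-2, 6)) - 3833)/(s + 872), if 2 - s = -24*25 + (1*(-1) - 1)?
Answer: -715/246 + sqrt(3)/738 ≈ -2.9042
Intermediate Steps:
u(h, G) = 2*sqrt(3) (u(h, G) = sqrt(12) = 2*sqrt(3))
s = 604 (s = 2 - (-24*25 + (1*(-1) - 1)) = 2 - (-600 + (-1 - 1)) = 2 - (-600 - 2) = 2 - 1*(-602) = 2 + 602 = 604)
(((1071 - 1528) + u(-2, 6)) - 3833)/(s + 872) = (((1071 - 1528) + 2*sqrt(3)) - 3833)/(604 + 872) = ((-457 + 2*sqrt(3)) - 3833)/1476 = (-4290 + 2*sqrt(3))*(1/1476) = -715/246 + sqrt(3)/738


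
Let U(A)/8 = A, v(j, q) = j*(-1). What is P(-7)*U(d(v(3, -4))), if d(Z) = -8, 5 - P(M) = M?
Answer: -768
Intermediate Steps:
P(M) = 5 - M
v(j, q) = -j
U(A) = 8*A
P(-7)*U(d(v(3, -4))) = (5 - 1*(-7))*(8*(-8)) = (5 + 7)*(-64) = 12*(-64) = -768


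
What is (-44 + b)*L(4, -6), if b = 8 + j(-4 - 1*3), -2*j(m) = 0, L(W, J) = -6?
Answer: 216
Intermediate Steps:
j(m) = 0 (j(m) = -½*0 = 0)
b = 8 (b = 8 + 0 = 8)
(-44 + b)*L(4, -6) = (-44 + 8)*(-6) = -36*(-6) = 216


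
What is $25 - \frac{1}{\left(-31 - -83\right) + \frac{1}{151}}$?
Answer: $\frac{196174}{7853} \approx 24.981$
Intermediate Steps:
$25 - \frac{1}{\left(-31 - -83\right) + \frac{1}{151}} = 25 - \frac{1}{\left(-31 + 83\right) + \frac{1}{151}} = 25 - \frac{1}{52 + \frac{1}{151}} = 25 - \frac{1}{\frac{7853}{151}} = 25 - \frac{151}{7853} = \frac{196174}{7853}$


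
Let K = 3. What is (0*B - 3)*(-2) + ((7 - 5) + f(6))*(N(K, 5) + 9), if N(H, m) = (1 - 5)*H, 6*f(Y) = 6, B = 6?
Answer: -3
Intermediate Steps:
f(Y) = 1 (f(Y) = (1/6)*6 = 1)
N(H, m) = -4*H
(0*B - 3)*(-2) + ((7 - 5) + f(6))*(N(K, 5) + 9) = (0*6 - 3)*(-2) + ((7 - 5) + 1)*(-4*3 + 9) = (0 - 3)*(-2) + (2 + 1)*(-12 + 9) = -3*(-2) + 3*(-3) = 6 - 9 = -3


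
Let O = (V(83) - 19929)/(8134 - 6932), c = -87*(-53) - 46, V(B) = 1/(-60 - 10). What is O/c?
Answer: -126821/34918100 ≈ -0.0036320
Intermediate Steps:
V(B) = -1/70 (V(B) = 1/(-70) = -1/70)
c = 4565 (c = 4611 - 46 = 4565)
O = -1395031/84140 (O = (-1/70 - 19929)/(8134 - 6932) = -1395031/70/1202 = -1395031/70*1/1202 = -1395031/84140 ≈ -16.580)
O/c = -1395031/84140/4565 = -1395031/84140*1/4565 = -126821/34918100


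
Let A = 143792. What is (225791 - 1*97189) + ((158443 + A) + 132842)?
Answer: 563679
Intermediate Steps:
(225791 - 1*97189) + ((158443 + A) + 132842) = (225791 - 1*97189) + ((158443 + 143792) + 132842) = (225791 - 97189) + (302235 + 132842) = 128602 + 435077 = 563679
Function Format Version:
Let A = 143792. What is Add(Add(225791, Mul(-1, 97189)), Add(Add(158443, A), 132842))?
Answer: 563679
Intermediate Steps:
Add(Add(225791, Mul(-1, 97189)), Add(Add(158443, A), 132842)) = Add(Add(225791, Mul(-1, 97189)), Add(Add(158443, 143792), 132842)) = Add(Add(225791, -97189), Add(302235, 132842)) = Add(128602, 435077) = 563679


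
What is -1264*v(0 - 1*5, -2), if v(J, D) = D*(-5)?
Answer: -12640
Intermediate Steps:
v(J, D) = -5*D
-1264*v(0 - 1*5, -2) = -(-6320)*(-2) = -1264*10 = -12640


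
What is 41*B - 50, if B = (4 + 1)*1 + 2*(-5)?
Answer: -255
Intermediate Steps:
B = -5 (B = 5*1 - 10 = 5 - 10 = -5)
41*B - 50 = 41*(-5) - 50 = -205 - 50 = -255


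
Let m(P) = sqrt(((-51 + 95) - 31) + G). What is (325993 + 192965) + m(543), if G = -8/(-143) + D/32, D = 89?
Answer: 518958 + 7*sqrt(422994)/1144 ≈ 5.1896e+5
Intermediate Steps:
G = 12983/4576 (G = -8/(-143) + 89/32 = -8*(-1/143) + 89*(1/32) = 8/143 + 89/32 = 12983/4576 ≈ 2.8372)
m(P) = 7*sqrt(422994)/1144 (m(P) = sqrt(((-51 + 95) - 31) + 12983/4576) = sqrt((44 - 31) + 12983/4576) = sqrt(13 + 12983/4576) = sqrt(72471/4576) = 7*sqrt(422994)/1144)
(325993 + 192965) + m(543) = (325993 + 192965) + 7*sqrt(422994)/1144 = 518958 + 7*sqrt(422994)/1144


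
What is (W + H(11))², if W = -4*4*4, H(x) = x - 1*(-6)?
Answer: 2209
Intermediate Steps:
H(x) = 6 + x (H(x) = x + 6 = 6 + x)
W = -64 (W = -16*4 = -64)
(W + H(11))² = (-64 + (6 + 11))² = (-64 + 17)² = (-47)² = 2209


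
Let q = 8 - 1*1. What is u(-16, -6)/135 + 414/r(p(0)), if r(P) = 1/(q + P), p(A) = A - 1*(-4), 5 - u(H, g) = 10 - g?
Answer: 614779/135 ≈ 4553.9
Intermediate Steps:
q = 7 (q = 8 - 1 = 7)
u(H, g) = -5 + g (u(H, g) = 5 - (10 - g) = 5 + (-10 + g) = -5 + g)
p(A) = 4 + A (p(A) = A + 4 = 4 + A)
r(P) = 1/(7 + P)
u(-16, -6)/135 + 414/r(p(0)) = (-5 - 6)/135 + 414/(1/(7 + (4 + 0))) = -11*1/135 + 414/(1/(7 + 4)) = -11/135 + 414/(1/11) = -11/135 + 414*11 = -11/135 + 4554 = 614779/135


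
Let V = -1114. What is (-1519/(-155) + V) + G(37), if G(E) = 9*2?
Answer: -5431/5 ≈ -1086.2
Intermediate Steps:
G(E) = 18
(-1519/(-155) + V) + G(37) = (-1519/(-155) - 1114) + 18 = (-1519*(-1/155) - 1114) + 18 = (49/5 - 1114) + 18 = -5521/5 + 18 = -5431/5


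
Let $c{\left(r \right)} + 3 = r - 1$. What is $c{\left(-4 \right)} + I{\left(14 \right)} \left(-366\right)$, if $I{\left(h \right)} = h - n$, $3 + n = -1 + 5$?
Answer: $-4766$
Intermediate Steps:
$n = 1$ ($n = -3 + \left(-1 + 5\right) = -3 + 4 = 1$)
$I{\left(h \right)} = -1 + h$ ($I{\left(h \right)} = h - 1 = -1 + h$)
$c{\left(r \right)} = -4 + r$ ($c{\left(r \right)} = -3 + \left(r - 1\right) = -3 + \left(-1 + r\right) = -4 + r$)
$c{\left(-4 \right)} + I{\left(14 \right)} \left(-366\right) = \left(-4 - 4\right) + \left(-1 + 14\right) \left(-366\right) = -8 + 13 \left(-366\right) = -8 - 4758 = -4766$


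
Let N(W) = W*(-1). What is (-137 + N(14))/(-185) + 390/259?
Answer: 3007/1295 ≈ 2.3220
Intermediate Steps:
N(W) = -W
(-137 + N(14))/(-185) + 390/259 = (-137 - 1*14)/(-185) + 390/259 = (-137 - 14)*(-1/185) + 390*(1/259) = -151*(-1/185) + 390/259 = 151/185 + 390/259 = 3007/1295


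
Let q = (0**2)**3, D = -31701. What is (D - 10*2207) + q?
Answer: -53771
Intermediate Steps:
q = 0 (q = 0**3 = 0)
(D - 10*2207) + q = (-31701 - 10*2207) + 0 = (-31701 - 22070) + 0 = -53771 + 0 = -53771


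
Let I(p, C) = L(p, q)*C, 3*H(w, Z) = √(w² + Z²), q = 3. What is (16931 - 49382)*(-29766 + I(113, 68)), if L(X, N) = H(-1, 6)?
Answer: 965936466 - 735556*√37 ≈ 9.6146e+8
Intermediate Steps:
H(w, Z) = √(Z² + w²)/3 (H(w, Z) = √(w² + Z²)/3 = √(Z² + w²)/3)
L(X, N) = √37/3 (L(X, N) = √(6² + (-1)²)/3 = √(36 + 1)/3 = √37/3)
I(p, C) = C*√37/3 (I(p, C) = (√37/3)*C = C*√37/3)
(16931 - 49382)*(-29766 + I(113, 68)) = (16931 - 49382)*(-29766 + (⅓)*68*√37) = -32451*(-29766 + 68*√37/3) = 965936466 - 735556*√37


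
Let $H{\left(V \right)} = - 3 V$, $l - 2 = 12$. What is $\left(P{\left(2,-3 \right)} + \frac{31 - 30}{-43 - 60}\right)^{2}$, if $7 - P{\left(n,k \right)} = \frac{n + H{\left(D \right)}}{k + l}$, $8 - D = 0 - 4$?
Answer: $\frac{130462084}{1283689} \approx 101.63$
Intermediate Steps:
$D = 12$ ($D = 8 - \left(0 - 4\right) = 8 - -4 = 8 + 4 = 12$)
$l = 14$ ($l = 2 + 12 = 14$)
$P{\left(n,k \right)} = 7 - \frac{-36 + n}{14 + k}$ ($P{\left(n,k \right)} = 7 - \frac{n - 36}{k + 14} = 7 - \frac{n - 36}{14 + k} = 7 - \frac{-36 + n}{14 + k}$)
$\left(P{\left(2,-3 \right)} + \frac{31 - 30}{-43 - 60}\right)^{2} = \left(\frac{134 - 2 + 7 \left(-3\right)}{14 - 3} + \frac{31 - 30}{-43 - 60}\right)^{2} = \left(\frac{134 - 2 - 21}{11} + 1 \frac{1}{-103}\right)^{2} = \left(\frac{1}{11} \cdot 111 + 1 \left(- \frac{1}{103}\right)\right)^{2} = \left(\frac{111}{11} - \frac{1}{103}\right)^{2} = \left(\frac{11422}{1133}\right)^{2} = \frac{130462084}{1283689}$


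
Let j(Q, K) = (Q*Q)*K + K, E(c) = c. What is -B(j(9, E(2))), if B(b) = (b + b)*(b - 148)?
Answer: -5248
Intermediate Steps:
j(Q, K) = K + K*Q**2 (j(Q, K) = Q**2*K + K = K*Q**2 + K = K + K*Q**2)
B(b) = 2*b*(-148 + b) (B(b) = (2*b)*(-148 + b) = 2*b*(-148 + b))
-B(j(9, E(2))) = -2*2*(1 + 9**2)*(-148 + 2*(1 + 9**2)) = -2*2*(1 + 81)*(-148 + 2*(1 + 81)) = -2*2*82*(-148 + 2*82) = -2*164*(-148 + 164) = -2*164*16 = -1*5248 = -5248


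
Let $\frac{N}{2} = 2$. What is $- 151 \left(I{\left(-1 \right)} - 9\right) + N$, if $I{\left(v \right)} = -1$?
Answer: $1514$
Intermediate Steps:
$N = 4$ ($N = 2 \cdot 2 = 4$)
$- 151 \left(I{\left(-1 \right)} - 9\right) + N = - 151 \left(-1 - 9\right) + 4 = \left(-151\right) \left(-10\right) + 4 = 1510 + 4 = 1514$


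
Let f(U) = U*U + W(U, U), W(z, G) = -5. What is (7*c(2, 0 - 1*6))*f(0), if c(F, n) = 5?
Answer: -175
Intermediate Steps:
f(U) = -5 + U² (f(U) = U*U - 5 = U² - 5 = -5 + U²)
(7*c(2, 0 - 1*6))*f(0) = (7*5)*(-5 + 0²) = 35*(-5 + 0) = 35*(-5) = -175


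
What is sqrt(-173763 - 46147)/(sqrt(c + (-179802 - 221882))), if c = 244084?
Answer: sqrt(21661135)/3940 ≈ 1.1813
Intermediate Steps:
sqrt(-173763 - 46147)/(sqrt(c + (-179802 - 221882))) = sqrt(-173763 - 46147)/(sqrt(244084 + (-179802 - 221882))) = sqrt(-219910)/(sqrt(244084 - 401684)) = (I*sqrt(219910))/(sqrt(-157600)) = (I*sqrt(219910))/((20*I*sqrt(394))) = (I*sqrt(219910))*(-I*sqrt(394)/7880) = sqrt(21661135)/3940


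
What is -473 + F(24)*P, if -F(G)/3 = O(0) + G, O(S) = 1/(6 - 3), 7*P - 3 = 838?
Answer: -64704/7 ≈ -9243.4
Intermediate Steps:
P = 841/7 (P = 3/7 + (⅐)*838 = 3/7 + 838/7 = 841/7 ≈ 120.14)
O(S) = ⅓ (O(S) = 1/3 = ⅓)
F(G) = -1 - 3*G (F(G) = -3*(⅓ + G) = -1 - 3*G)
-473 + F(24)*P = -473 + (-1 - 3*24)*(841/7) = -473 + (-1 - 72)*(841/7) = -473 - 73*841/7 = -473 - 61393/7 = -64704/7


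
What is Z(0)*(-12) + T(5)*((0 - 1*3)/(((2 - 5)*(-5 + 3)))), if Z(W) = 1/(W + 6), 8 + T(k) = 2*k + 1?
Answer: -7/2 ≈ -3.5000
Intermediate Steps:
T(k) = -7 + 2*k (T(k) = -8 + (2*k + 1) = -8 + (1 + 2*k) = -7 + 2*k)
Z(W) = 1/(6 + W)
Z(0)*(-12) + T(5)*((0 - 1*3)/(((2 - 5)*(-5 + 3)))) = -12/(6 + 0) + (-7 + 2*5)*((0 - 1*3)/(((2 - 5)*(-5 + 3)))) = -12/6 + (-7 + 10)*((0 - 3)/((-3*(-2)))) = (1/6)*(-12) + 3*(-3/6) = -2 + 3*(-3*1/6) = -2 + 3*(-1/2) = -2 - 3/2 = -7/2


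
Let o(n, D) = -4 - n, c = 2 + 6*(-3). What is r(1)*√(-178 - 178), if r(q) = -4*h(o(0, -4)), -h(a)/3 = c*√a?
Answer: 768*√89 ≈ 7245.3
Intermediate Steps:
c = -16 (c = 2 - 18 = -16)
h(a) = 48*√a (h(a) = -(-48)*√a = 48*√a)
r(q) = -384*I (r(q) = -192*√(-4 - 1*0) = -192*√(-4 + 0) = -192*√(-4) = -192*2*I = -384*I)
r(1)*√(-178 - 178) = (-384*I)*√(-178 - 178) = (-384*I)*√(-356) = (-384*I)*(2*I*√89) = 768*√89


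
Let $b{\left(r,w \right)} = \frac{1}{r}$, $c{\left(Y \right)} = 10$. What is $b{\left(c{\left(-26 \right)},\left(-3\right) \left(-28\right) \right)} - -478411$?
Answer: $\frac{4784111}{10} \approx 4.7841 \cdot 10^{5}$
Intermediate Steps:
$b{\left(c{\left(-26 \right)},\left(-3\right) \left(-28\right) \right)} - -478411 = \frac{1}{10} - -478411 = \frac{1}{10} + 478411 = \frac{4784111}{10}$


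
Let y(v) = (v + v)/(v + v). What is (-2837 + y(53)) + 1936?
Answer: -900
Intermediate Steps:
y(v) = 1 (y(v) = (2*v)/((2*v)) = (2*v)*(1/(2*v)) = 1)
(-2837 + y(53)) + 1936 = (-2837 + 1) + 1936 = -2836 + 1936 = -900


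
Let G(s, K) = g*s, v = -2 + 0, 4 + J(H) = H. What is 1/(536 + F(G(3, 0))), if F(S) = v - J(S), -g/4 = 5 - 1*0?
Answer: 1/598 ≈ 0.0016722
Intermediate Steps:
J(H) = -4 + H
g = -20 (g = -4*(5 - 1*0) = -4*(5 + 0) = -4*5 = -20)
v = -2
G(s, K) = -20*s
F(S) = 2 - S (F(S) = -2 - (-4 + S) = -2 + (4 - S) = 2 - S)
1/(536 + F(G(3, 0))) = 1/(536 + (2 - (-20)*3)) = 1/(536 + (2 - 1*(-60))) = 1/(536 + (2 + 60)) = 1/(536 + 62) = 1/598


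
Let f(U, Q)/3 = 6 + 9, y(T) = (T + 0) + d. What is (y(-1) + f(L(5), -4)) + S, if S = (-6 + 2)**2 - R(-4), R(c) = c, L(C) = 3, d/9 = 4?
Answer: 100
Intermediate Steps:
d = 36 (d = 9*4 = 36)
y(T) = 36 + T (y(T) = (T + 0) + 36 = T + 36 = 36 + T)
f(U, Q) = 45 (f(U, Q) = 3*(6 + 9) = 3*15 = 45)
S = 20 (S = (-6 + 2)**2 - 1*(-4) = (-4)**2 + 4 = 16 + 4 = 20)
(y(-1) + f(L(5), -4)) + S = ((36 - 1) + 45) + 20 = (35 + 45) + 20 = 80 + 20 = 100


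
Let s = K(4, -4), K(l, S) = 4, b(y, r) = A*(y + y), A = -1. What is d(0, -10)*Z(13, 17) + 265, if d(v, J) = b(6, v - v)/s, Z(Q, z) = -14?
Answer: 307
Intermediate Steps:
b(y, r) = -2*y (b(y, r) = -(y + y) = -2*y)
s = 4
d(v, J) = -3 (d(v, J) = -2*6/4 = -12*¼ = -3)
d(0, -10)*Z(13, 17) + 265 = -3*(-14) + 265 = 42 + 265 = 307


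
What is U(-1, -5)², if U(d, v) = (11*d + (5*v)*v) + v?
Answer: 11881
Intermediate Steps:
U(d, v) = v + 5*v² + 11*d (U(d, v) = (11*d + 5*v²) + v = (5*v² + 11*d) + v = v + 5*v² + 11*d)
U(-1, -5)² = (-5 + 5*(-5)² + 11*(-1))² = (-5 + 5*25 - 11)² = (-5 + 125 - 11)² = 109² = 11881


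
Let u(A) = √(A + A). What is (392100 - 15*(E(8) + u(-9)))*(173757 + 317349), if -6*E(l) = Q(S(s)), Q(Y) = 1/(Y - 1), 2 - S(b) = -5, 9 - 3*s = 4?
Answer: 385125734455/2 - 22099770*I*√2 ≈ 1.9256e+11 - 3.1254e+7*I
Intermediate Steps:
u(A) = √2*√A (u(A) = √(2*A) = √2*√A)
s = 5/3 (s = 3 - ⅓*4 = 3 - 4/3 = 5/3 ≈ 1.6667)
S(b) = 7 (S(b) = 2 - 1*(-5) = 2 + 5 = 7)
Q(Y) = 1/(-1 + Y)
E(l) = -1/36 (E(l) = -1/(6*(-1 + 7)) = -⅙/6 = -⅙*⅙ = -1/36)
(392100 - 15*(E(8) + u(-9)))*(173757 + 317349) = (392100 - 15*(-1/36 + √2*√(-9)))*(173757 + 317349) = (392100 - 15*(-1/36 + √2*(3*I)))*491106 = (392100 - 15*(-1/36 + 3*I*√2))*491106 = (392100 + (5/12 - 45*I*√2))*491106 = (4705205/12 - 45*I*√2)*491106 = 385125734455/2 - 22099770*I*√2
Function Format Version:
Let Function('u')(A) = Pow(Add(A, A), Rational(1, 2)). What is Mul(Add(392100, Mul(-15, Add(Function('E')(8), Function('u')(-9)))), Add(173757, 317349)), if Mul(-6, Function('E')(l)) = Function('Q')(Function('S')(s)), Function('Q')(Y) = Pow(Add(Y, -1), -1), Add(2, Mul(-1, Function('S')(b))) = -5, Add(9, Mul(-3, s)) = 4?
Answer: Add(Rational(385125734455, 2), Mul(-22099770, I, Pow(2, Rational(1, 2)))) ≈ Add(1.9256e+11, Mul(-3.1254e+7, I))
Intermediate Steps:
Function('u')(A) = Mul(Pow(2, Rational(1, 2)), Pow(A, Rational(1, 2))) (Function('u')(A) = Pow(Mul(2, A), Rational(1, 2)) = Mul(Pow(2, Rational(1, 2)), Pow(A, Rational(1, 2))))
s = Rational(5, 3) (s = Add(3, Mul(Rational(-1, 3), 4)) = Add(3, Rational(-4, 3)) = Rational(5, 3) ≈ 1.6667)
Function('S')(b) = 7 (Function('S')(b) = Add(2, Mul(-1, -5)) = Add(2, 5) = 7)
Function('Q')(Y) = Pow(Add(-1, Y), -1)
Function('E')(l) = Rational(-1, 36) (Function('E')(l) = Mul(Rational(-1, 6), Pow(Add(-1, 7), -1)) = Mul(Rational(-1, 6), Pow(6, -1)) = Mul(Rational(-1, 6), Rational(1, 6)) = Rational(-1, 36))
Mul(Add(392100, Mul(-15, Add(Function('E')(8), Function('u')(-9)))), Add(173757, 317349)) = Mul(Add(392100, Mul(-15, Add(Rational(-1, 36), Mul(Pow(2, Rational(1, 2)), Pow(-9, Rational(1, 2)))))), Add(173757, 317349)) = Mul(Add(392100, Mul(-15, Add(Rational(-1, 36), Mul(Pow(2, Rational(1, 2)), Mul(3, I))))), 491106) = Mul(Add(392100, Mul(-15, Add(Rational(-1, 36), Mul(3, I, Pow(2, Rational(1, 2)))))), 491106) = Mul(Add(392100, Add(Rational(5, 12), Mul(-45, I, Pow(2, Rational(1, 2))))), 491106) = Mul(Add(Rational(4705205, 12), Mul(-45, I, Pow(2, Rational(1, 2)))), 491106) = Add(Rational(385125734455, 2), Mul(-22099770, I, Pow(2, Rational(1, 2))))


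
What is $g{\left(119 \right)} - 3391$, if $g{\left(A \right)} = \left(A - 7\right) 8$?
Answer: $-2495$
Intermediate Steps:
$g{\left(A \right)} = -56 + 8 A$ ($g{\left(A \right)} = \left(-7 + A\right) 8 = -56 + 8 A$)
$g{\left(119 \right)} - 3391 = \left(-56 + 8 \cdot 119\right) - 3391 = \left(-56 + 952\right) - 3391 = 896 - 3391 = -2495$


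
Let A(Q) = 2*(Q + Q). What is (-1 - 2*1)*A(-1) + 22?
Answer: 34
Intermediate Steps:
A(Q) = 4*Q (A(Q) = 2*(2*Q) = 4*Q)
(-1 - 2*1)*A(-1) + 22 = (-1 - 2*1)*(4*(-1)) + 22 = (-1 - 2)*(-4) + 22 = -3*(-4) + 22 = 12 + 22 = 34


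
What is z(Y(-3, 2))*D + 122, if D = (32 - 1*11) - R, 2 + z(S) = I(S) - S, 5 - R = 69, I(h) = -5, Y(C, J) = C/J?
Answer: -691/2 ≈ -345.50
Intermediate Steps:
R = -64 (R = 5 - 1*69 = 5 - 69 = -64)
z(S) = -7 - S (z(S) = -2 + (-5 - S) = -7 - S)
D = 85 (D = (32 - 1*11) - 1*(-64) = (32 - 11) + 64 = 21 + 64 = 85)
z(Y(-3, 2))*D + 122 = (-7 - (-3)/2)*85 + 122 = (-7 - 1*(-3/2))*85 + 122 = (-7 + 3/2)*85 + 122 = -11/2*85 + 122 = -935/2 + 122 = -691/2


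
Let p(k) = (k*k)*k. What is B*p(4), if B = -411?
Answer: -26304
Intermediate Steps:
p(k) = k³ (p(k) = k²*k = k³)
B*p(4) = -411*4³ = -411*64 = -26304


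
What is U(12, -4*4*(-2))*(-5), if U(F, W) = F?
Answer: -60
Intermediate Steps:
U(12, -4*4*(-2))*(-5) = 12*(-5) = -60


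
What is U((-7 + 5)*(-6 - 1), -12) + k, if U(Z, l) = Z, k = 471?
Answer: 485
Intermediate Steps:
U((-7 + 5)*(-6 - 1), -12) + k = (-7 + 5)*(-6 - 1) + 471 = -2*(-7) + 471 = 14 + 471 = 485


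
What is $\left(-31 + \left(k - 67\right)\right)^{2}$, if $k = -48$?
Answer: $21316$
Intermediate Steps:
$\left(-31 + \left(k - 67\right)\right)^{2} = \left(-31 - 115\right)^{2} = \left(-146\right)^{2} = 21316$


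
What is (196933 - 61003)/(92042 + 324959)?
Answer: 135930/417001 ≈ 0.32597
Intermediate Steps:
(196933 - 61003)/(92042 + 324959) = 135930/417001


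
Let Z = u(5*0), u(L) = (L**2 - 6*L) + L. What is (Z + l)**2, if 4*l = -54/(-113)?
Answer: 729/51076 ≈ 0.014273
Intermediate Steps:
u(L) = L**2 - 5*L
Z = 0 (Z = (5*0)*(-5 + 5*0) = 0*(-5 + 0) = 0*(-5) = 0)
l = 27/226 (l = (-54/(-113))/4 = (-54*(-1/113))/4 = (1/4)*(54/113) = 27/226 ≈ 0.11947)
(Z + l)**2 = (0 + 27/226)**2 = (27/226)**2 = 729/51076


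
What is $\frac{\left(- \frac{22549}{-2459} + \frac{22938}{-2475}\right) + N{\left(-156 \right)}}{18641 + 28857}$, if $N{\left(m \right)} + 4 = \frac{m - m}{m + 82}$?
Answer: $- \frac{489017}{5668117950} \approx -8.6275 \cdot 10^{-5}$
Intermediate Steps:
$N{\left(m \right)} = -4$ ($N{\left(m \right)} = -4 + \frac{m - m}{m + 82} = -4 + \frac{0}{82 + m} = -4 + 0 = -4$)
$\frac{\left(- \frac{22549}{-2459} + \frac{22938}{-2475}\right) + N{\left(-156 \right)}}{18641 + 28857} = \frac{\left(- \frac{22549}{-2459} + \frac{22938}{-2475}\right) - 4}{18641 + 28857} = \frac{\left(\left(-22549\right) \left(- \frac{1}{2459}\right) + 22938 \left(- \frac{1}{2475}\right)\right) - 4}{47498} = \left(\left(\frac{22549}{2459} - \frac{7646}{825}\right) - 4\right) \frac{1}{47498} = \left(- \frac{198589}{2028675} - 4\right) \frac{1}{47498} = \left(- \frac{8313289}{2028675}\right) \frac{1}{47498} = - \frac{489017}{5668117950}$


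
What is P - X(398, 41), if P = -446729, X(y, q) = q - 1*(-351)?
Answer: -447121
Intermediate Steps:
X(y, q) = 351 + q (X(y, q) = q + 351 = 351 + q)
P - X(398, 41) = -446729 - (351 + 41) = -446729 - 1*392 = -446729 - 392 = -447121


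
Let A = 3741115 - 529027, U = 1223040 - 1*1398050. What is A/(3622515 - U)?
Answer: 3212088/3797525 ≈ 0.84584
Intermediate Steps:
U = -175010 (U = 1223040 - 1398050 = -175010)
A = 3212088
A/(3622515 - U) = 3212088/(3622515 - 1*(-175010)) = 3212088/(3622515 + 175010) = 3212088/3797525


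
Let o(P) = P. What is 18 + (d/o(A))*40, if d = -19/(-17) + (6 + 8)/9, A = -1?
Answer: -13606/153 ≈ -88.928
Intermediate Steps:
d = 409/153 (d = -19*(-1/17) + 14*(⅑) = 19/17 + 14/9 = 409/153 ≈ 2.6732)
18 + (d/o(A))*40 = 18 + ((409/153)/(-1))*40 = 18 + ((409/153)*(-1))*40 = 18 - 409/153*40 = 18 - 16360/153 = -13606/153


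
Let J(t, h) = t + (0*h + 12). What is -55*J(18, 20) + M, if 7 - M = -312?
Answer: -1331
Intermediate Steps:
M = 319 (M = 7 - 1*(-312) = 7 + 312 = 319)
J(t, h) = 12 + t (J(t, h) = t + (0 + 12) = t + 12 = 12 + t)
-55*J(18, 20) + M = -55*(12 + 18) + 319 = -55*30 + 319 = -1650 + 319 = -1331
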